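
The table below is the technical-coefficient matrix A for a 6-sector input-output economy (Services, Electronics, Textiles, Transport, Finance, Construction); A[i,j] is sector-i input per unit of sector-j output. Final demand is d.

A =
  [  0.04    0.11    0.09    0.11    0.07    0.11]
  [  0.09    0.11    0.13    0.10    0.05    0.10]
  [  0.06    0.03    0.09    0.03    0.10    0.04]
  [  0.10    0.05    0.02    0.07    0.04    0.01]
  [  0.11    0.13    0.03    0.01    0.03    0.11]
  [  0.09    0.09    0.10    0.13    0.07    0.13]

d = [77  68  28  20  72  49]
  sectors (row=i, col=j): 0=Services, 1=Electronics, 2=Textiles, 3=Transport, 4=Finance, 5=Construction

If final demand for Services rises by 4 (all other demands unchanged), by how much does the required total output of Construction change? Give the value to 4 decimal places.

Form M = I − A:
  [  0.96   -0.11   -0.09   -0.11   -0.07   -0.11]
  [ -0.09    0.89   -0.13   -0.10   -0.05   -0.10]
  [ -0.06   -0.03    0.91   -0.03   -0.10   -0.04]
  [ -0.10   -0.05   -0.02    0.93   -0.04   -0.01]
  [ -0.11   -0.13   -0.03   -0.01    0.97   -0.11]
  [ -0.09   -0.09   -0.10   -0.13   -0.07    0.87]
Leontief inverse L = M⁻¹:
  [  1.1224    0.1931    0.1679    0.1869    0.1297    0.1904]
  [  0.1763    1.1992    0.2173    0.1842    0.1180    0.1872]
  [  0.1119    0.0864    1.1390    0.0741    0.1399    0.0950]
  [  0.1421    0.0980    0.0608    1.1129    0.0714    0.0538]
  [  0.1766    0.2073    0.1054    0.0846    1.0823    0.1888]
  [  0.1827    0.1853    0.1883    0.2200    0.1395    1.2226]
Total output x = L · d:
  x_0 = 1.1224·77 + 0.1931·68 + 0.1679·28 + 0.1869·20 + 0.1297·72 + 0.1904·49 = 126.6668
  x_1 = 0.1763·77 + 1.1992·68 + 0.2173·28 + 0.1842·20 + 0.1180·72 + 0.1872·49 = 122.5573
  x_2 = 0.1119·77 + 0.0864·68 + 1.1390·28 + 0.0741·20 + 0.1399·72 + 0.0950·49 = 62.5934
  x_3 = 0.1421·77 + 0.0980·68 + 0.0608·28 + 1.1129·20 + 0.0714·72 + 0.0538·49 = 49.3439
  x_4 = 0.1766·77 + 0.2073·68 + 0.1054·28 + 0.0846·20 + 1.0823·72 + 0.1888·49 = 119.5141
  x_5 = 0.1827·77 + 0.1853·68 + 0.1883·28 + 0.2200·20 + 0.1395·72 + 1.2226·49 = 106.2876
Δx_5 = L[5,0] · Δd_0 = 0.1827 · 4 = 0.7306

0.7306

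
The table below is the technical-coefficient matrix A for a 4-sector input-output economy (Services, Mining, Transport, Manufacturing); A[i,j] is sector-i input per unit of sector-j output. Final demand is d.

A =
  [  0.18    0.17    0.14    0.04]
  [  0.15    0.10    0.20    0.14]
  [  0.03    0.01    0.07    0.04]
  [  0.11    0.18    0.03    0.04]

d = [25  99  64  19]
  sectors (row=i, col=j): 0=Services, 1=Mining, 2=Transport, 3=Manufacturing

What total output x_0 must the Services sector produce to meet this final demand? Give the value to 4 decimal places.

77.0813

Form M = I − A:
  [  0.82   -0.17   -0.14   -0.04]
  [ -0.15    0.90   -0.20   -0.14]
  [ -0.03   -0.01    0.93   -0.04]
  [ -0.11   -0.18   -0.03    0.96]
Leontief inverse L = M⁻¹:
  [  1.2917    0.2675    0.2553    0.1035]
  [  0.2578    1.2030    0.3039    0.1988]
  [  0.0530    0.0326    1.0919    0.0525]
  [  0.1980    0.2572    0.1204    1.0924]
Total output x = L · d:
  x_0 = 1.2917·25 + 0.2675·99 + 0.2553·64 + 0.1035·19 = 77.0813
  x_1 = 0.2578·25 + 1.2030·99 + 0.3039·64 + 0.1988·19 = 148.7688
  x_2 = 0.0530·25 + 0.0326·99 + 1.0919·64 + 0.0525·19 = 75.4356
  x_3 = 0.1980·25 + 0.2572·99 + 0.1204·64 + 1.0924·19 = 58.8754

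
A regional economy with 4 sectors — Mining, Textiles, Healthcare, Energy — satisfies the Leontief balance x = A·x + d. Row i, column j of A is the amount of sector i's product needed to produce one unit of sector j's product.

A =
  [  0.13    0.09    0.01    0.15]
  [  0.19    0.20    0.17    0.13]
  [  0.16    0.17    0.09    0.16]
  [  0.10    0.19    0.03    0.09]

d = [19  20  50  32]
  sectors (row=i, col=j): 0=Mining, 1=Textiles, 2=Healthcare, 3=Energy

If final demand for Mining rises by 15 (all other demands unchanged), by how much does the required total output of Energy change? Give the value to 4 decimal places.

3.4561

Form M = I − A:
  [  0.87   -0.09   -0.01   -0.15]
  [ -0.19    0.80   -0.17   -0.13]
  [ -0.16   -0.17    0.91   -0.16]
  [ -0.10   -0.19   -0.03    0.91]
Leontief inverse L = M⁻¹:
  [  1.2345    0.2098    0.0608    0.2441]
  [  0.4013    1.4312    0.2823    0.3202]
  [  0.3325    0.3629    1.1807    0.3143]
  [  0.2304    0.3338    0.1046    1.2030]
Total output x = L · d:
  x_0 = 1.2345·19 + 0.2098·20 + 0.0608·50 + 0.2441·32 = 38.5039
  x_1 = 0.4013·19 + 1.4312·20 + 0.2823·50 + 0.3202·32 = 60.6132
  x_2 = 0.3325·19 + 0.3629·20 + 1.1807·50 + 0.3143·32 = 82.6694
  x_3 = 0.2304·19 + 0.3338·20 + 0.1046·50 + 1.2030·32 = 54.7769
Δx_3 = L[3,0] · Δd_0 = 0.2304 · 15 = 3.4561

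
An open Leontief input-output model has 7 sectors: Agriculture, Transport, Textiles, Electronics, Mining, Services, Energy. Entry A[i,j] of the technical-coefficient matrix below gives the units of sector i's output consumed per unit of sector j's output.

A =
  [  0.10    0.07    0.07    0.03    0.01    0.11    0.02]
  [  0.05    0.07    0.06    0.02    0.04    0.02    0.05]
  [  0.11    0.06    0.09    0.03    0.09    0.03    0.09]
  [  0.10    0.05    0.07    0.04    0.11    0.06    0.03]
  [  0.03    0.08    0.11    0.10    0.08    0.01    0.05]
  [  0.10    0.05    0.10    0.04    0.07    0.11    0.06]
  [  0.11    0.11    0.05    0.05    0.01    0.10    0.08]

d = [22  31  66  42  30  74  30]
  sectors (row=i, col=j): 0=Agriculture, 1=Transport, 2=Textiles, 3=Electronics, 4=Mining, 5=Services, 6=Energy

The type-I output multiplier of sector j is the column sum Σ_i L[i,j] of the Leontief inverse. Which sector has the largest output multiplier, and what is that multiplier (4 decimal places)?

Agriculture (2.0995)

Form M = I − A:
  [  0.90   -0.07   -0.07   -0.03   -0.01   -0.11   -0.02]
  [ -0.05    0.93   -0.06   -0.02   -0.04   -0.02   -0.05]
  [ -0.11   -0.06    0.91   -0.03   -0.09   -0.03   -0.09]
  [ -0.10   -0.05   -0.07    0.96   -0.11   -0.06   -0.03]
  [ -0.03   -0.08   -0.11   -0.10    0.92   -0.01   -0.05]
  [ -0.10   -0.05   -0.10   -0.04   -0.07    0.89   -0.06]
  [ -0.11   -0.11   -0.05   -0.05   -0.01   -0.10    0.92]
Leontief inverse L = M⁻¹:
  [  1.1671    0.1195    0.1294    0.0581    0.0505    0.1625    0.0598]
  [  0.0971    1.1099    0.1027    0.0430    0.0694    0.0532    0.0811]
  [  0.1881    0.1259    1.1610    0.0700    0.1376    0.0872    0.1400]
  [  0.1694    0.1080    0.1385    1.0785    0.1583    0.1108    0.0741]
  [  0.0999    0.1379    0.1755    0.1367    1.1327    0.0541    0.0964]
  [  0.1861    0.1174    0.1788    0.0818    0.1250    1.1750    0.1140]
  [  0.1919    0.1740    0.1197    0.0849    0.0563    0.1649    1.1289]
Total output x = L · d:
  x_0 = 1.1671·22 + 0.1195·31 + 0.1294·66 + 0.0581·42 + 0.0505·30 + 0.1625·74 + 0.0598·30 = 55.6911
  x_1 = 0.0971·22 + 1.1099·31 + 0.1027·66 + 0.0430·42 + 0.0694·30 + 0.0532·74 + 0.0811·30 = 53.5829
  x_2 = 0.1881·22 + 0.1259·31 + 1.1610·66 + 0.0700·42 + 0.1376·30 + 0.0872·74 + 0.1400·30 = 102.3851
  x_3 = 0.1694·22 + 0.1080·31 + 0.1385·66 + 1.0785·42 + 0.1583·30 + 0.1108·74 + 0.0741·30 = 76.6876
  x_4 = 0.0999·22 + 0.1379·31 + 0.1755·66 + 0.1367·42 + 1.1327·30 + 0.0541·74 + 0.0964·30 = 64.6753
  x_5 = 0.1861·22 + 0.1174·31 + 0.1788·66 + 0.0818·42 + 0.1250·30 + 1.1750·74 + 0.1140·30 = 117.0918
  x_6 = 0.1919·22 + 0.1740·31 + 0.1197·66 + 0.0849·42 + 0.0563·30 + 0.1649·74 + 1.1289·30 = 68.8366
Output multipliers (column sums of L):
  Agriculture: 2.0995
  Transport: 1.8926
  Textiles: 2.0055
  Electronics: 1.5531
  Mining: 1.7299
  Services: 1.8077
  Energy: 1.6942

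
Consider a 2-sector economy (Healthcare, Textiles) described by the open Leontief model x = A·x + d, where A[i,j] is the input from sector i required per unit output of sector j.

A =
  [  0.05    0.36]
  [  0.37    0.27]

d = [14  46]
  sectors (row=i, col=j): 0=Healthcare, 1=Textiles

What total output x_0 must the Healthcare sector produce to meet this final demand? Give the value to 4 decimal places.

47.7958

Form M = I − A:
  [  0.95   -0.36]
  [ -0.37    0.73]
Leontief inverse L = M⁻¹:
  [  1.3029    0.6425]
  [  0.6604    1.6955]
Total output x = L · d:
  x_0 = 1.3029·14 + 0.6425·46 = 47.7958
  x_1 = 0.6604·14 + 1.6955·46 = 87.2390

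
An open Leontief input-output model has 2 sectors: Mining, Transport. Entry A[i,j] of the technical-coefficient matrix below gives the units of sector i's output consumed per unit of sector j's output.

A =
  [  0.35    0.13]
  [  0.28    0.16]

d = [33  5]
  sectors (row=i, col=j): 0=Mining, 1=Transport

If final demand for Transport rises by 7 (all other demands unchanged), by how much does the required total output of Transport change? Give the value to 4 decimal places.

Form M = I − A:
  [  0.65   -0.13]
  [ -0.28    0.84]
Leontief inverse L = M⁻¹:
  [  1.6484    0.2551]
  [  0.5495    1.2755]
Total output x = L · d:
  x_0 = 1.6484·33 + 0.2551·5 = 55.6711
  x_1 = 0.5495·33 + 1.2755·5 = 24.5094
Δx_1 = L[1,1] · Δd_1 = 1.2755 · 7 = 8.9286

8.9286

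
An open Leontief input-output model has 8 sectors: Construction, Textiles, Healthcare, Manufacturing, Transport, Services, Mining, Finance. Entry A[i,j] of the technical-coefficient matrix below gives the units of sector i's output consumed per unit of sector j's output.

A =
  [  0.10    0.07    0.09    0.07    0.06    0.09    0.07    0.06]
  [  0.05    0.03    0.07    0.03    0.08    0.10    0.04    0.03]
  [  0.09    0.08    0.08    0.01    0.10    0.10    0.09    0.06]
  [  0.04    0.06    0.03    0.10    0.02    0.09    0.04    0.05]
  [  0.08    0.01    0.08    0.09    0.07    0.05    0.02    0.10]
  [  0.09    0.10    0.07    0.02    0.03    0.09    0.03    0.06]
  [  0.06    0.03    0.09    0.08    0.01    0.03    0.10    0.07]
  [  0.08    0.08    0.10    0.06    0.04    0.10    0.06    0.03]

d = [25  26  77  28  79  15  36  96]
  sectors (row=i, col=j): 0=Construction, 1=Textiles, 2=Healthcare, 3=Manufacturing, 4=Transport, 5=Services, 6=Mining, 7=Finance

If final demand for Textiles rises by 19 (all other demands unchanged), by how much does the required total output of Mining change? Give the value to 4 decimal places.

1.7010

Form M = I − A:
  [  0.90   -0.07   -0.09   -0.07   -0.06   -0.09   -0.07   -0.06]
  [ -0.05    0.97   -0.07   -0.03   -0.08   -0.10   -0.04   -0.03]
  [ -0.09   -0.08    0.92   -0.01   -0.10   -0.10   -0.09   -0.06]
  [ -0.04   -0.06   -0.03    0.90   -0.02   -0.09   -0.04   -0.05]
  [ -0.08   -0.01   -0.08   -0.09    0.93   -0.05   -0.02   -0.10]
  [ -0.09   -0.10   -0.07   -0.02   -0.03    0.91   -0.03   -0.06]
  [ -0.06   -0.03   -0.09   -0.08   -0.01   -0.03    0.90   -0.07]
  [ -0.08   -0.08   -0.10   -0.06   -0.04   -0.10   -0.06    0.97]
Leontief inverse L = M⁻¹:
  [  1.1961    0.1470    0.1869    0.1385    0.1264    0.1949    0.1426    0.1326]
  [  0.1196    1.0846    0.1388    0.0771    0.1277    0.1731    0.0890    0.0838]
  [  0.1881    0.1545    1.1802    0.0776    0.1681    0.2024    0.1624    0.1350]
  [  0.1030    0.1143    0.0931    1.1480    0.0616    0.1635    0.0867    0.0976]
  [  0.1601    0.0755    0.1597    0.1500    1.1247    0.1385    0.0787    0.1600]
  [  0.1688    0.1635    0.1496    0.0706    0.0865    1.1774    0.0874    0.1164]
  [  0.1320    0.0895    0.1646    0.1349    0.0582    0.1095    1.1611    0.1246]
  [  0.1664    0.1501    0.1865    0.1186    0.1010    0.1952    0.1253    1.0950]
Total output x = L · d:
  x_0 = 1.1961·25 + 0.1470·26 + 0.1869·77 + 0.1385·28 + 0.1264·79 + 0.1949·15 + 0.1426·36 + 0.1326·96 = 82.7704
  x_1 = 0.1196·25 + 1.0846·26 + 0.1388·77 + 0.0771·28 + 0.1277·79 + 0.1731·15 + 0.0890·36 + 0.0838·96 = 67.9771
  x_2 = 0.1881·25 + 0.1545·26 + 1.1802·77 + 0.0776·28 + 0.1681·79 + 0.2024·15 + 0.1624·36 + 0.1350·96 = 136.8871
  x_3 = 0.1030·25 + 0.1143·26 + 0.0931·77 + 1.1480·28 + 0.0616·79 + 0.1635·15 + 0.0867·36 + 0.0976·96 = 64.6619
  x_4 = 0.1601·25 + 0.0755·26 + 0.1597·77 + 0.1500·28 + 1.1247·79 + 0.1385·15 + 0.0787·36 + 0.1600·96 = 131.5925
  x_5 = 0.1688·25 + 0.1635·26 + 0.1496·77 + 0.0706·28 + 0.0865·79 + 1.1774·15 + 0.0874·36 + 0.1164·96 = 60.7800
  x_6 = 0.1320·25 + 0.0895·26 + 0.1646·77 + 0.1349·28 + 0.0582·79 + 0.1095·15 + 1.1611·36 + 0.1246·96 = 82.0861
  x_7 = 0.1664·25 + 0.1501·26 + 0.1865·77 + 0.1186·28 + 0.1010·79 + 0.1952·15 + 0.1253·36 + 1.0950·96 = 146.2836
Δx_6 = L[6,1] · Δd_1 = 0.0895 · 19 = 1.7010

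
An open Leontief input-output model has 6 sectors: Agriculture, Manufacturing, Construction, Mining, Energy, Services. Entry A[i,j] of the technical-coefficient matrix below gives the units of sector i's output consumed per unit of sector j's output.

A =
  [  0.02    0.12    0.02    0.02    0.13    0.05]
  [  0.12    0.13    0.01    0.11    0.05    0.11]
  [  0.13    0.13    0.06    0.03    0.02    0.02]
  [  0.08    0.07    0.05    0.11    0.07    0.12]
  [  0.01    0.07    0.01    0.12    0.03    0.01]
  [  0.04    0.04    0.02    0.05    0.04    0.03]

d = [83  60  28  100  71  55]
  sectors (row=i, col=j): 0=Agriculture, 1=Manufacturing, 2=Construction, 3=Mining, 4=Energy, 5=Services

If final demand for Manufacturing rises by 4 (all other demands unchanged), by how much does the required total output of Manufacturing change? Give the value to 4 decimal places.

Form M = I − A:
  [  0.98   -0.12   -0.02   -0.02   -0.13   -0.05]
  [ -0.12    0.87   -0.01   -0.11   -0.05   -0.11]
  [ -0.13   -0.13    0.94   -0.03   -0.02   -0.02]
  [ -0.08   -0.07   -0.05    0.89   -0.07   -0.12]
  [ -0.01   -0.07   -0.01   -0.12    0.97   -0.01]
  [ -0.04   -0.04   -0.02   -0.05   -0.04    0.97]
Leontief inverse L = M⁻¹:
  [  1.0569    0.1732    0.0317    0.0726    0.1600    0.0854]
  [  0.1747    1.2088    0.0308    0.1782    0.1062    0.1699]
  [  0.1767    0.1995    1.0759    0.0772    0.0644    0.0641]
  [  0.1305    0.1403    0.0715    1.1717    0.1178    0.1703]
  [  0.0421    0.1092    0.0228    0.1602    1.0561    0.0457]
  [  0.0629    0.0728    0.0294    0.0789    0.0619    1.0534]
Total output x = L · d:
  x_0 = 1.0569·83 + 0.1732·60 + 0.0317·28 + 0.0726·100 + 0.1600·71 + 0.0854·55 = 122.3102
  x_1 = 0.1747·83 + 1.2088·60 + 0.0308·28 + 0.1782·100 + 0.1062·71 + 0.1699·55 = 122.5968
  x_2 = 0.1767·83 + 0.1995·60 + 1.0759·28 + 0.0772·100 + 0.0644·71 + 0.0641·55 = 72.5734
  x_3 = 0.1305·83 + 0.1403·60 + 0.0715·28 + 1.1717·100 + 0.1178·71 + 0.1703·55 = 156.1419
  x_4 = 0.0421·83 + 0.1092·60 + 0.0228·28 + 0.1602·100 + 1.0561·71 + 0.0457·55 = 104.2001
  x_5 = 0.0629·83 + 0.0728·60 + 0.0294·28 + 0.0789·100 + 0.0619·71 + 1.0534·55 = 80.6421
Δx_1 = L[1,1] · Δd_1 = 1.2088 · 4 = 4.8353

4.8353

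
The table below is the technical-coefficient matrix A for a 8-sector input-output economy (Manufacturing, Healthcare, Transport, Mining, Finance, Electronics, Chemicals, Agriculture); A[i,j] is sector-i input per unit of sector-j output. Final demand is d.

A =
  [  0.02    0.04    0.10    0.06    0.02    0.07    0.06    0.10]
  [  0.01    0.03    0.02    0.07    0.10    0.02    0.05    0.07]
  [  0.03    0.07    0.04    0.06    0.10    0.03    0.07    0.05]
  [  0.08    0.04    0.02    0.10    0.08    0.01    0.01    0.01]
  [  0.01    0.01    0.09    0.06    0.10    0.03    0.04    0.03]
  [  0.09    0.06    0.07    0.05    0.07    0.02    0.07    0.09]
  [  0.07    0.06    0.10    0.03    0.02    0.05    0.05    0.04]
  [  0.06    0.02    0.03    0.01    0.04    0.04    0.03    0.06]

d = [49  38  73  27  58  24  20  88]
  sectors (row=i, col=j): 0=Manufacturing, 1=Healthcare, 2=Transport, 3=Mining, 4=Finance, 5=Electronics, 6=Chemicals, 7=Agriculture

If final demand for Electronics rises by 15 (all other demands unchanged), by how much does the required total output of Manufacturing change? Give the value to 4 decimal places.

1.4323

Form M = I − A:
  [  0.98   -0.04   -0.10   -0.06   -0.02   -0.07   -0.06   -0.10]
  [ -0.01    0.97   -0.02   -0.07   -0.10   -0.02   -0.05   -0.07]
  [ -0.03   -0.07    0.96   -0.06   -0.10   -0.03   -0.07   -0.05]
  [ -0.08   -0.04   -0.02    0.90   -0.08   -0.01   -0.01   -0.01]
  [ -0.01   -0.01   -0.09   -0.06    0.90   -0.03   -0.04   -0.03]
  [ -0.09   -0.06   -0.07   -0.05   -0.07    0.98   -0.07   -0.09]
  [ -0.07   -0.06   -0.10   -0.03   -0.02   -0.05    0.95   -0.04]
  [ -0.06   -0.02   -0.03   -0.01   -0.04   -0.04   -0.03    0.94]
Leontief inverse L = M⁻¹:
  [  1.0589    0.0737    0.1422    0.1007    0.0724    0.0955    0.0969    0.1423]
  [  0.0372    1.0512    0.0549    0.1031    0.1419    0.0390    0.0747    0.0977]
  [  0.0617    0.0980    1.0839    0.1015    0.1521    0.0541    0.1031    0.0870]
  [  0.1038    0.0610    0.0540    1.1376    0.1209    0.0289    0.0342    0.0387]
  [  0.0367    0.0349    0.1265    0.0957    1.1463    0.0491    0.0682    0.0584]
  [  0.1266    0.0939    0.1213    0.0958    0.1255    1.0511    0.1099    0.1372]
  [  0.1010    0.0914    0.1413    0.0690    0.0678    0.0749    1.0859    0.0814]
  [  0.0816    0.0392    0.0605    0.0343    0.0701    0.0582    0.0537    1.0891]
Total output x = L · d:
  x_0 = 1.0589·49 + 0.0737·38 + 0.1422·73 + 0.1007·27 + 0.0724·58 + 0.0955·24 + 0.0969·20 + 0.1423·88 = 88.7398
  x_1 = 0.0372·49 + 1.0512·38 + 0.0549·73 + 0.1031·27 + 0.1419·58 + 0.0390·24 + 0.0747·20 + 0.0977·88 = 67.8176
  x_2 = 0.0617·49 + 0.0980·38 + 1.0839·73 + 0.1015·27 + 0.1521·58 + 0.0541·24 + 0.1031·20 + 0.0870·88 = 108.4556
  x_3 = 0.1038·49 + 0.0610·38 + 0.0540·73 + 1.1376·27 + 0.1209·58 + 0.0289·24 + 0.0342·20 + 0.0387·88 = 53.8603
  x_4 = 0.0367·49 + 0.0349·38 + 0.1265·73 + 0.0957·27 + 1.1463·58 + 0.0491·24 + 0.0682·20 + 0.0584·88 = 89.1141
  x_5 = 0.1266·49 + 0.0939·38 + 0.1213·73 + 0.0958·27 + 0.1255·58 + 1.0511·24 + 0.1099·20 + 0.1372·88 = 67.9918
  x_6 = 0.1010·49 + 0.0914·38 + 0.1413·73 + 0.0690·27 + 0.0678·58 + 0.0749·24 + 1.0859·20 + 0.0814·88 = 55.2130
  x_7 = 0.0816·49 + 0.0392·38 + 0.0605·73 + 0.0343·27 + 0.0701·58 + 0.0582·24 + 0.0537·20 + 1.0891·88 = 113.2060
Δx_0 = L[0,5] · Δd_5 = 0.0955 · 15 = 1.4323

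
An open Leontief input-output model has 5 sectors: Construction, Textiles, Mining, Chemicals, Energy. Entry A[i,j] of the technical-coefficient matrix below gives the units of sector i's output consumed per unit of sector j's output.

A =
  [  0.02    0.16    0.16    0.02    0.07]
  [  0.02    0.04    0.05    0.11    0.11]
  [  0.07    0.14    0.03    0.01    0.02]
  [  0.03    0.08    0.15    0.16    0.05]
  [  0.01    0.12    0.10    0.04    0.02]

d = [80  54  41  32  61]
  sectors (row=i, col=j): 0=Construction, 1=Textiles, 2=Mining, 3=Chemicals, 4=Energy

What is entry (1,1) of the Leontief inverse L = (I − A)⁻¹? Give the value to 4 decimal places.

Form M = I − A:
  [  0.98   -0.16   -0.16   -0.02   -0.07]
  [ -0.02    0.96   -0.05   -0.11   -0.11]
  [ -0.07   -0.14    0.97   -0.01   -0.02]
  [ -0.03   -0.08   -0.15    0.84   -0.05]
  [ -0.01   -0.12   -0.10   -0.04    0.98]
Leontief inverse L = M⁻¹:
  [  1.0425    0.2219    0.2039    0.0614    0.1067]
  [  0.0354    1.0915    0.0994    0.1514    0.1348]
  [  0.0814    0.1784    1.0649    0.0403    0.0496]
  [  0.0567    0.1533    0.2148    1.2186    0.0878]
  [  0.0256    0.1604    0.1317    0.0730    1.0467]
Total output x = L · d:
  x_0 = 1.0425·80 + 0.2219·54 + 0.2039·41 + 0.0614·32 + 0.1067·61 = 112.2117
  x_1 = 0.0354·80 + 1.0915·54 + 0.0994·41 + 0.1514·32 + 0.1348·61 = 78.9160
  x_2 = 0.0814·80 + 0.1784·54 + 1.0649·41 + 0.0403·32 + 0.0496·61 = 64.1325
  x_3 = 0.0567·80 + 0.1533·54 + 0.2148·41 + 1.2186·32 + 0.0878·61 = 65.9690
  x_4 = 0.0256·80 + 0.1604·54 + 0.1317·41 + 0.0730·32 + 1.0467·61 = 82.2898

L[1,1] = 1.0915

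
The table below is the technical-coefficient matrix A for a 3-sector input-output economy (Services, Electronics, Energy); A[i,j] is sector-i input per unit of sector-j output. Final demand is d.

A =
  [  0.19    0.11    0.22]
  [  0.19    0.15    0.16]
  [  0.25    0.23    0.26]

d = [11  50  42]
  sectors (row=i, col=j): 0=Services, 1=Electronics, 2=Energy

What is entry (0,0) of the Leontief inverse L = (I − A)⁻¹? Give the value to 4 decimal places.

L[0,0] = 1.4678

Form M = I − A:
  [  0.81   -0.11   -0.22]
  [ -0.19    0.85   -0.16]
  [ -0.25   -0.23    0.74]
Leontief inverse L = M⁻¹:
  [  1.4678    0.3272    0.5071]
  [  0.4476    1.3494    0.4248]
  [  0.6350    0.5299    1.6547]
Total output x = L · d:
  x_0 = 1.4678·11 + 0.3272·50 + 0.5071·42 = 53.8042
  x_1 = 0.4476·11 + 1.3494·50 + 0.4248·42 = 90.2348
  x_2 = 0.6350·11 + 0.5299·50 + 1.6547·42 = 102.9798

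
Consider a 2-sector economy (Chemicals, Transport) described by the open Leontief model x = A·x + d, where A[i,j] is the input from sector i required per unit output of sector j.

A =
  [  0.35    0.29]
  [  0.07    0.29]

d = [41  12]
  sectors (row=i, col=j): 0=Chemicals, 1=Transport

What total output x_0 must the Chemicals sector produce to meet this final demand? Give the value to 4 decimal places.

73.8667

Form M = I − A:
  [  0.65   -0.29]
  [ -0.07    0.71]
Leontief inverse L = M⁻¹:
  [  1.6092    0.6573]
  [  0.1587    1.4733]
Total output x = L · d:
  x_0 = 1.6092·41 + 0.6573·12 = 73.8667
  x_1 = 0.1587·41 + 1.4733·12 = 24.1840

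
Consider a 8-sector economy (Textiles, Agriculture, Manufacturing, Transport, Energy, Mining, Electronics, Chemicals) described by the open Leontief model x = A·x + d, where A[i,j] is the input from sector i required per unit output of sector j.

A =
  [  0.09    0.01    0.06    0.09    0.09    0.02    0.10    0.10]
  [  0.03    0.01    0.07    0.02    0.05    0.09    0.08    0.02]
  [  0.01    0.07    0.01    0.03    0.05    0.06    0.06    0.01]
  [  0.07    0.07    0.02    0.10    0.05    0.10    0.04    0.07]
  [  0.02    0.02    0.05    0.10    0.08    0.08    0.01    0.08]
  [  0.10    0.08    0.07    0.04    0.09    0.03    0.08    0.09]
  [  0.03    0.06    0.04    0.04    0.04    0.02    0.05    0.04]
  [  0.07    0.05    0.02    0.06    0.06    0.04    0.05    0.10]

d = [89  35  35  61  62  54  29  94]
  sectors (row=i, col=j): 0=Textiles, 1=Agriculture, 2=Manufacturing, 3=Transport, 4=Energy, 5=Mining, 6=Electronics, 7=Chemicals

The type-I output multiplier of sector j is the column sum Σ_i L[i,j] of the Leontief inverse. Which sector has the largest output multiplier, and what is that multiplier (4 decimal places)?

Chemicals (1.9401)

Form M = I − A:
  [  0.91   -0.01   -0.06   -0.09   -0.09   -0.02   -0.10   -0.10]
  [ -0.03    0.99   -0.07   -0.02   -0.05   -0.09   -0.08   -0.02]
  [ -0.01   -0.07    0.99   -0.03   -0.05   -0.06   -0.06   -0.01]
  [ -0.07   -0.07   -0.02    0.90   -0.05   -0.10   -0.04   -0.07]
  [ -0.02   -0.02   -0.05   -0.10    0.92   -0.08   -0.01   -0.08]
  [ -0.10   -0.08   -0.07   -0.04   -0.09    0.97   -0.08   -0.09]
  [ -0.03   -0.06   -0.04   -0.04   -0.04   -0.02    0.95   -0.04]
  [ -0.07   -0.05   -0.02   -0.06   -0.06   -0.04   -0.05    0.90]
Leontief inverse L = M⁻¹:
  [  1.1437    0.0568    0.0992    0.1575    0.1540    0.0741    0.1549    0.1697]
  [  0.0641    1.0439    0.0982    0.0580    0.0927    0.1228    0.1179    0.0617]
  [  0.0372    0.0945    1.0354    0.0606    0.0839    0.0904    0.0906    0.0430]
  [  0.1270    0.1154    0.0627    1.1614    0.1135    0.1540    0.0973    0.1375]
  [  0.0661    0.0609    0.0827    0.1539    1.1334    0.1283    0.0538    0.1376]
  [  0.1528    0.1242    0.1136    0.1041    0.1561    1.0856    0.1395    0.1577]
  [  0.0580    0.0854    0.0637    0.0735    0.0748    0.0522    1.0822    0.0747]
  [  0.1162    0.0865    0.0545    0.1132    0.1132    0.0846    0.0970    1.1582]
Total output x = L · d:
  x_0 = 1.1437·89 + 0.0568·35 + 0.0992·35 + 0.1575·61 + 0.1540·62 + 0.0741·54 + 0.1549·29 + 0.1697·94 = 150.8421
  x_1 = 0.0641·89 + 1.0439·35 + 0.0982·35 + 0.0580·61 + 0.0927·62 + 0.1228·54 + 0.1179·29 + 0.0617·94 = 70.8119
  x_2 = 0.0372·89 + 0.0945·35 + 1.0354·35 + 0.0606·61 + 0.0839·62 + 0.0904·54 + 0.0906·29 + 0.0430·94 = 63.3075
  x_3 = 0.1270·89 + 0.1154·35 + 0.0627·35 + 1.1614·61 + 0.1135·62 + 0.1540·54 + 0.0973·29 + 0.1375·94 = 119.4859
  x_4 = 0.0661·89 + 0.0609·35 + 0.0827·35 + 0.1539·61 + 1.1334·62 + 0.1283·54 + 0.0538·29 + 0.1376·94 = 111.9856
  x_5 = 0.1528·89 + 0.1242·35 + 0.1136·35 + 0.1041·61 + 0.1561·62 + 1.0856·54 + 0.1395·29 + 0.1577·94 = 115.4515
  x_6 = 0.0580·89 + 0.0854·35 + 0.0637·35 + 0.0735·61 + 0.0748·62 + 0.0522·54 + 1.0822·29 + 0.0747·94 = 60.7288
  x_7 = 0.1162·89 + 0.0865·35 + 0.0545·35 + 0.1132·61 + 0.1132·62 + 0.0846·54 + 0.0970·29 + 1.1582·94 = 145.4539
Output multipliers (column sums of L):
  Textiles: 1.7652
  Agriculture: 1.6676
  Manufacturing: 1.6100
  Transport: 1.8823
  Energy: 1.9216
  Mining: 1.7920
  Electronics: 1.8330
  Chemicals: 1.9401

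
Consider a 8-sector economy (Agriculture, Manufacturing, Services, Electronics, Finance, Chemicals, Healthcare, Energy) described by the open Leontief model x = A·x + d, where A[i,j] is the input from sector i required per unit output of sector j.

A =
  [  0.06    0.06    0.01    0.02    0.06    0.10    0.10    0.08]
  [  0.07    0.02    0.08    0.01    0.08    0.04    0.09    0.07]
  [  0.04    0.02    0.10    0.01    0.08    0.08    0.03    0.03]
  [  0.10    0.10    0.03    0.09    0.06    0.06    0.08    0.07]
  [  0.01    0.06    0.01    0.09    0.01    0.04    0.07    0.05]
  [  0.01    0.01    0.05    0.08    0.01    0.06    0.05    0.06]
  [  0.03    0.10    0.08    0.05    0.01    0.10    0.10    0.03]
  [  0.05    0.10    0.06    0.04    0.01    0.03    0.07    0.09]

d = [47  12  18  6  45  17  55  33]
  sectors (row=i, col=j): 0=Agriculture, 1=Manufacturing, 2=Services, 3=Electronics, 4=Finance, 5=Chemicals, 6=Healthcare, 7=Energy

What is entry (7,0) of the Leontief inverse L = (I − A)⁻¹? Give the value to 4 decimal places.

L[7,0] = 0.0897

Form M = I − A:
  [  0.94   -0.06   -0.01   -0.02   -0.06   -0.10   -0.10   -0.08]
  [ -0.07    0.98   -0.08   -0.01   -0.08   -0.04   -0.09   -0.07]
  [ -0.04   -0.02    0.90   -0.01   -0.08   -0.08   -0.03   -0.03]
  [ -0.10   -0.10   -0.03    0.91   -0.06   -0.06   -0.08   -0.07]
  [ -0.01   -0.06   -0.01   -0.09    0.99   -0.04   -0.07   -0.05]
  [ -0.01   -0.01   -0.05   -0.08   -0.01    0.94   -0.05   -0.06]
  [ -0.03   -0.10   -0.08   -0.05   -0.01   -0.10    0.90   -0.03]
  [ -0.05   -0.10   -0.06   -0.04   -0.01   -0.03   -0.07    0.91]
Leontief inverse L = M⁻¹:
  [  1.0963    0.1123    0.0576    0.0634    0.0886    0.1561    0.1665    0.1324]
  [  0.1031    1.0689    0.1253    0.0478    0.1093    0.0944    0.1496    0.1163]
  [  0.0653    0.0538    1.1372    0.0428    0.1055    0.1233    0.0746    0.0670]
  [  0.1524    0.1659    0.0865    1.1416    0.1032    0.1297    0.1637    0.1364]
  [  0.0429    0.1014    0.0460    0.1224    1.0349    0.0802    0.1192    0.0886]
  [  0.0391    0.0480    0.0845    0.1115    0.0328    1.0987    0.0929    0.0958]
  [  0.0701    0.1479    0.1353    0.0909    0.0468    0.1596    1.1650    0.0805]
  [  0.0897    0.1485    0.1094    0.0738    0.0444    0.0822    0.1317    1.1397]
Total output x = L · d:
  x_0 = 1.0963·47 + 0.1123·12 + 0.0576·18 + 0.0634·6 + 0.0886·45 + 0.1561·17 + 0.1665·55 + 0.1324·33 = 74.4588
  x_1 = 0.1031·47 + 1.0689·12 + 0.1253·18 + 0.0478·6 + 0.1093·45 + 0.0944·17 + 0.1496·55 + 0.1163·33 = 38.8039
  x_2 = 0.0653·47 + 0.0538·12 + 1.1372·18 + 0.0428·6 + 0.1055·45 + 0.1233·17 + 0.0746·55 + 0.0670·33 = 37.6007
  x_3 = 0.1524·47 + 0.1659·12 + 0.0865·18 + 1.1416·6 + 0.1032·45 + 0.1297·17 + 0.1637·55 + 0.1364·33 = 37.9156
  x_4 = 0.0429·47 + 0.1014·12 + 0.0460·18 + 0.1224·6 + 1.0349·45 + 0.0802·17 + 0.1192·55 + 0.0886·33 = 62.2098
  x_5 = 0.0391·47 + 0.0480·12 + 0.0845·18 + 0.1115·6 + 0.0328·45 + 1.0987·17 + 0.0929·55 + 0.0958·33 = 33.0296
  x_6 = 0.0701·47 + 0.1479·12 + 0.1353·18 + 0.0909·6 + 0.0468·45 + 0.1596·17 + 1.1650·55 + 0.0805·33 = 79.6032
  x_7 = 0.0897·47 + 0.1485·12 + 0.1094·18 + 0.0738·6 + 0.0444·45 + 0.0822·17 + 0.1317·55 + 1.1397·33 = 56.6607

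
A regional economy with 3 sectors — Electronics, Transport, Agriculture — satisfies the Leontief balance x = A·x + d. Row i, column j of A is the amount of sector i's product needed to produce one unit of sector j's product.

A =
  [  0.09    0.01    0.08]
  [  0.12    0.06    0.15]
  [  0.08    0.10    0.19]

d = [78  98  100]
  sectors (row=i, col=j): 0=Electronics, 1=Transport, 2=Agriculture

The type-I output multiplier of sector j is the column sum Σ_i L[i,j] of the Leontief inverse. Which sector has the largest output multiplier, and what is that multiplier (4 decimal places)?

Agriculture (1.6047)

Form M = I − A:
  [  0.91   -0.01   -0.08]
  [ -0.12    0.94   -0.15]
  [ -0.08   -0.10    0.81]
Leontief inverse L = M⁻¹:
  [  1.1121    0.0240    0.1143]
  [  0.1627    1.0887    0.2177]
  [  0.1299    0.1368    1.2727]
Total output x = L · d:
  x_0 = 1.1121·78 + 0.0240·98 + 0.1143·100 = 100.5236
  x_1 = 0.1627·78 + 1.0887·98 + 0.2177·100 = 141.1538
  x_2 = 0.1299·78 + 0.1368·98 + 1.2727·100 = 150.8114
Output multipliers (column sums of L):
  Electronics: 1.4047
  Transport: 1.2495
  Agriculture: 1.6047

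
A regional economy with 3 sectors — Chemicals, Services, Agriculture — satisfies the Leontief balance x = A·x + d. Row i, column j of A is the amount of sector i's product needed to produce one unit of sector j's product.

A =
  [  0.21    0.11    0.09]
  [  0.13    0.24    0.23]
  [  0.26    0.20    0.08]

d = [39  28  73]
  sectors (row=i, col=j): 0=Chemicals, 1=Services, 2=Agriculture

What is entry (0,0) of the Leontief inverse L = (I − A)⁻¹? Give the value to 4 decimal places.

L[0,0] = 1.3718

Form M = I − A:
  [  0.79   -0.11   -0.09]
  [ -0.13    0.76   -0.23]
  [ -0.26   -0.20    0.92]
Leontief inverse L = M⁻¹:
  [  1.3718    0.2503    0.1968]
  [  0.3768    1.4772    0.4062]
  [  0.4696    0.3919    1.2309]
Total output x = L · d:
  x_0 = 1.3718·39 + 0.2503·28 + 0.1968·73 = 74.8735
  x_1 = 0.3768·39 + 1.4772·28 + 0.4062·73 = 85.7047
  x_2 = 0.4696·39 + 0.3919·28 + 1.2309·73 = 119.1392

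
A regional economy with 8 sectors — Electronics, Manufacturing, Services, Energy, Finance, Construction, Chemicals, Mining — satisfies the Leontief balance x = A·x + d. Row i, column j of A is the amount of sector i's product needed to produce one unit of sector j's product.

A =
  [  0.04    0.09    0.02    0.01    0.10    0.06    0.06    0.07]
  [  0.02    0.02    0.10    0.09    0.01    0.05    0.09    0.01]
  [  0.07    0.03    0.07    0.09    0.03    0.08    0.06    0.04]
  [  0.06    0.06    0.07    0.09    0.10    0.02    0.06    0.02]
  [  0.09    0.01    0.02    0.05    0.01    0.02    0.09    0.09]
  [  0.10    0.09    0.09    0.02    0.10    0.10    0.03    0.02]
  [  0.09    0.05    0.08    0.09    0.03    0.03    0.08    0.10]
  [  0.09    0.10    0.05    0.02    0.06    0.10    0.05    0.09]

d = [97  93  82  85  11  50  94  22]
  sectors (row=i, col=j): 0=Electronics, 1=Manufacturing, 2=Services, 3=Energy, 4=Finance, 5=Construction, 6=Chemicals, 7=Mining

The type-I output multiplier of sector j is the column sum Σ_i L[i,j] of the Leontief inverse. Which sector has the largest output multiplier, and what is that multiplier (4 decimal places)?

Form M = I − A:
  [  0.96   -0.09   -0.02   -0.01   -0.10   -0.06   -0.06   -0.07]
  [ -0.02    0.98   -0.10   -0.09   -0.01   -0.05   -0.09   -0.01]
  [ -0.07   -0.03    0.93   -0.09   -0.03   -0.08   -0.06   -0.04]
  [ -0.06   -0.06   -0.07    0.91   -0.10   -0.02   -0.06   -0.02]
  [ -0.09   -0.01   -0.02   -0.05    0.99   -0.02   -0.09   -0.09]
  [ -0.10   -0.09   -0.09   -0.02   -0.10    0.90   -0.03   -0.02]
  [ -0.09   -0.05   -0.08   -0.09   -0.03   -0.03    0.92   -0.10]
  [ -0.09   -0.10   -0.05   -0.02   -0.06   -0.10   -0.05    0.91]
Leontief inverse L = M⁻¹:
  [  1.1004    0.1365    0.0728    0.0573    0.1424    0.1091    0.1176    0.1200]
  [  0.0741    1.0615    0.1509    0.1405    0.0535    0.0918    0.1386    0.0496]
  [  0.1339    0.0835    1.1273    0.1423    0.0852    0.1325    0.1171    0.0881]
  [  0.1216    0.1061    0.1241    1.1461    0.1475    0.0657    0.1215    0.0705]
  [  0.1428    0.0582    0.0642    0.0897    1.0551    0.0638    0.1378    0.1373]
  [  0.1707    0.1459    0.1533    0.0768    0.1559    1.1610    0.0976    0.0748]
  [  0.1633    0.1131    0.1454    0.1515    0.0912    0.0916    1.1487    0.1608]
  [  0.1642    0.1632    0.1175    0.0768    0.1196    0.1664    0.1189    1.1487]
Total output x = L · d:
  x_0 = 1.1004·97 + 0.1365·93 + 0.0728·82 + 0.0573·85 + 0.1424·11 + 0.1091·50 + 0.1176·94 + 0.1200·22 = 150.9951
  x_1 = 0.0741·97 + 1.0615·93 + 0.1509·82 + 0.1405·85 + 0.0535·11 + 0.0918·50 + 0.1386·94 + 0.0496·22 = 149.5283
  x_2 = 0.1339·97 + 0.0835·93 + 1.1273·82 + 0.1423·85 + 0.0852·11 + 0.1325·50 + 0.1171·94 + 0.0881·22 = 145.8049
  x_3 = 0.1216·97 + 0.1061·93 + 0.1241·82 + 1.1461·85 + 0.1475·11 + 0.0657·50 + 0.1215·94 + 0.0705·22 = 147.1301
  x_4 = 0.1428·97 + 0.0582·93 + 0.0642·82 + 0.0897·85 + 1.0551·11 + 0.0638·50 + 0.1378·94 + 0.1373·22 = 62.9264
  x_5 = 0.1707·97 + 0.1459·93 + 0.1533·82 + 0.0768·85 + 0.1559·11 + 1.1610·50 + 0.0976·94 + 0.0748·22 = 119.8101
  x_6 = 0.1633·97 + 0.1131·93 + 0.1454·82 + 0.1515·85 + 0.0912·11 + 0.0916·50 + 1.1487·94 + 0.1608·22 = 168.2486
  x_7 = 0.1642·97 + 0.1632·93 + 0.1175·82 + 0.0768·85 + 0.1196·11 + 0.1664·50 + 0.1189·94 + 1.1487·22 = 93.3453
Output multipliers (column sums of L):
  Electronics: 2.0709
  Manufacturing: 1.8680
  Services: 1.9555
  Energy: 1.8811
  Finance: 1.8502
  Construction: 1.8818
  Chemicals: 1.9979
  Mining: 1.8499

Electronics (2.0709)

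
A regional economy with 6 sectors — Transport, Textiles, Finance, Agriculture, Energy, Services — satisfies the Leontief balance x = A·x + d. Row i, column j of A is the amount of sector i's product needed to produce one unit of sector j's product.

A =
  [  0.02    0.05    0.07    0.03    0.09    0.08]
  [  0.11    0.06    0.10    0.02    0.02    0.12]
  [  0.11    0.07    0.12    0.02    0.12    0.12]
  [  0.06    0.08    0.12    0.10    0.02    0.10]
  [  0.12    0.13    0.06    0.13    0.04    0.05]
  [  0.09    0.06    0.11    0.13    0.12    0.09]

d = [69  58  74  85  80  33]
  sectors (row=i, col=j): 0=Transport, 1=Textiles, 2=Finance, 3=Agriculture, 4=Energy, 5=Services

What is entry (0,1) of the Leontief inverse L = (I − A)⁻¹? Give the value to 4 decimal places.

Form M = I − A:
  [  0.98   -0.05   -0.07   -0.03   -0.09   -0.08]
  [ -0.11    0.94   -0.10   -0.02   -0.02   -0.12]
  [ -0.11   -0.07    0.88   -0.02   -0.12   -0.12]
  [ -0.06   -0.08   -0.12    0.90   -0.02   -0.10]
  [ -0.12   -0.13   -0.06   -0.13    0.96   -0.05]
  [ -0.09   -0.06   -0.11   -0.13   -0.12    0.91]
Leontief inverse L = M⁻¹:
  [  1.0828    0.1034    0.1366    0.0825    0.1404    0.1436]
  [  0.1803    1.1189    0.1832    0.0769    0.0898    0.2009]
  [  0.2064    0.1533    1.2255    0.0993    0.2056    0.2222]
  [  0.1414    0.1480    0.2174    1.1652    0.0920    0.1937]
  [  0.2018    0.2019    0.1597    0.1961    1.1073    0.1478]
  [  0.1907    0.1503    0.2259    0.2175    0.2038    1.2004]
Total output x = L · d:
  x_0 = 1.0828·69 + 0.1034·58 + 0.1366·74 + 0.0825·85 + 0.1404·80 + 0.1436·33 = 113.8005
  x_1 = 0.1803·69 + 1.1189·58 + 0.1832·74 + 0.0769·85 + 0.0898·80 + 0.2009·33 = 111.2539
  x_2 = 0.2064·69 + 0.1533·58 + 1.2255·74 + 0.0993·85 + 0.2056·80 + 0.2222·33 = 146.0448
  x_3 = 0.1414·69 + 0.1480·58 + 0.2174·74 + 1.1652·85 + 0.0920·80 + 0.1937·33 = 147.2281
  x_4 = 0.2018·69 + 0.2019·58 + 0.1597·74 + 0.1961·85 + 1.1073·80 + 0.1478·33 = 147.5744
  x_5 = 0.1907·69 + 0.1503·58 + 0.2259·74 + 0.2175·85 + 0.2038·80 + 1.2004·33 = 113.0009

L[0,1] = 0.1034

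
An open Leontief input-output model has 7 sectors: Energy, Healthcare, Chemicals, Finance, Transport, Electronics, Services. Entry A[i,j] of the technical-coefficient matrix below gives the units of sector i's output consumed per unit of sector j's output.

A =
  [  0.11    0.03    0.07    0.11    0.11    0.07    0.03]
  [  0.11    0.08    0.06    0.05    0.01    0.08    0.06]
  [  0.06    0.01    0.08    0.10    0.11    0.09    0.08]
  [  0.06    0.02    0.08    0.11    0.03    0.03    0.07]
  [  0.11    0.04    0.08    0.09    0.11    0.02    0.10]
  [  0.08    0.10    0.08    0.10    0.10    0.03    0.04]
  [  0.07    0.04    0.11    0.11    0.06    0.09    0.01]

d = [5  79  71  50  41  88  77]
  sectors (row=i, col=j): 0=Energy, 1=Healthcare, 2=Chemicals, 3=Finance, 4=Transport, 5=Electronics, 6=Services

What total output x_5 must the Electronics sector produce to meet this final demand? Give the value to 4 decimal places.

144.7931

Form M = I − A:
  [  0.89   -0.03   -0.07   -0.11   -0.11   -0.07   -0.03]
  [ -0.11    0.92   -0.06   -0.05   -0.01   -0.08   -0.06]
  [ -0.06   -0.01    0.92   -0.10   -0.11   -0.09   -0.08]
  [ -0.06   -0.02   -0.08    0.89   -0.03   -0.03   -0.07]
  [ -0.11   -0.04   -0.08   -0.09    0.89   -0.02   -0.10]
  [ -0.08   -0.10   -0.08   -0.10   -0.10    0.97   -0.04]
  [ -0.07   -0.04   -0.11   -0.11   -0.06   -0.09    0.99]
Leontief inverse L = M⁻¹:
  [  1.2002    0.0718    0.1539    0.2152    0.1959    0.1262    0.0933]
  [  0.1866    1.1200    0.1304    0.1369    0.0786    0.1337    0.1071]
  [  0.1476    0.0526    1.1664    0.2062    0.1960    0.1468    0.1422]
  [  0.1228    0.0485    0.1440    1.1894    0.0898    0.0755    0.1145]
  [  0.2031    0.0810    0.1689    0.1992    1.1975    0.0830    0.1631]
  [  0.1702    0.1424    0.1623    0.2005    0.1788    1.0895    0.1032]
  [  0.1502    0.0794    0.1867    0.2061    0.1376    0.1431    1.0688]
Total output x = L · d:
  x_0 = 1.2002·5 + 0.0718·79 + 0.1539·71 + 0.2152·50 + 0.1959·41 + 0.1262·88 + 0.0933·77 = 59.6673
  x_1 = 0.1866·5 + 1.1200·79 + 0.1304·71 + 0.1369·50 + 0.0786·41 + 0.1337·88 + 0.1071·77 = 128.7579
  x_2 = 0.1476·5 + 0.0526·79 + 1.1664·71 + 0.2062·50 + 0.1960·41 + 0.1468·88 + 0.1422·77 = 129.9272
  x_3 = 0.1228·5 + 0.0485·79 + 0.1440·71 + 1.1894·50 + 0.0898·41 + 0.0755·88 + 0.1145·77 = 93.2827
  x_4 = 0.2031·5 + 0.0810·79 + 0.1689·71 + 0.1992·50 + 1.1975·41 + 0.0830·88 + 0.1631·77 = 98.3275
  x_5 = 0.1702·5 + 0.1424·79 + 0.1623·71 + 0.2005·50 + 0.1788·41 + 1.0895·88 + 0.1032·77 = 144.7931
  x_6 = 0.1502·5 + 0.0794·79 + 0.1867·71 + 0.2061·50 + 0.1376·41 + 0.1431·88 + 1.0688·77 = 131.1224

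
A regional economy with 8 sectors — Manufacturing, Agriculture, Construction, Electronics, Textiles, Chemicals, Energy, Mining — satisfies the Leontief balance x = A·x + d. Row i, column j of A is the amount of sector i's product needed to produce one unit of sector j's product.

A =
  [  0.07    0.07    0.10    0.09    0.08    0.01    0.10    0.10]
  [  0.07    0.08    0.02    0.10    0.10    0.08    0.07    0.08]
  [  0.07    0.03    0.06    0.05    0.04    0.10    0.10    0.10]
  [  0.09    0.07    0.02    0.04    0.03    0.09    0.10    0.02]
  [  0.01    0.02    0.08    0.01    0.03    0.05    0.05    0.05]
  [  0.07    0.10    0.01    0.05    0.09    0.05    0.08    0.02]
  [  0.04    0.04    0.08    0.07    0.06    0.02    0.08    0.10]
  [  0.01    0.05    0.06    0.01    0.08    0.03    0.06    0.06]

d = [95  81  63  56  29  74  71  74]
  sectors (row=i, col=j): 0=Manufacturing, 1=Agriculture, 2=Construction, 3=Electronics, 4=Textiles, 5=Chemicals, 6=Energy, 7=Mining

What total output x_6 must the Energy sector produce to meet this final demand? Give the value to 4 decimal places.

132.4859

Form M = I − A:
  [  0.93   -0.07   -0.10   -0.09   -0.08   -0.01   -0.10   -0.10]
  [ -0.07    0.92   -0.02   -0.10   -0.10   -0.08   -0.07   -0.08]
  [ -0.07   -0.03    0.94   -0.05   -0.04   -0.10   -0.10   -0.10]
  [ -0.09   -0.07   -0.02    0.96   -0.03   -0.09   -0.10   -0.02]
  [ -0.01   -0.02   -0.08   -0.01    0.97   -0.05   -0.05   -0.05]
  [ -0.07   -0.10   -0.01   -0.05   -0.09    0.95   -0.08   -0.02]
  [ -0.04   -0.04   -0.08   -0.07   -0.06   -0.02    0.92   -0.10]
  [ -0.01   -0.05   -0.06   -0.01   -0.08   -0.03   -0.06    0.94]
Leontief inverse L = M⁻¹:
  [  1.1298    0.1324    0.1681    0.1499    0.1522    0.0728    0.1940    0.1828]
  [  0.1282    1.1453    0.0806    0.1576    0.1720    0.1384    0.1583    0.1520]
  [  0.1232    0.0897    1.1183    0.1033    0.1081    0.1513    0.1831    0.1704]
  [  0.1398    0.1246    0.0699    1.0928    0.0910    0.1339    0.1730    0.0823]
  [  0.0384    0.0504    0.1113    0.0378    1.0658    0.0809    0.0950    0.0895]
  [  0.1171    0.1518    0.0601    0.1004    0.1486    1.0960    0.1504    0.0811]
  [  0.0855    0.0886    0.1326    0.1147    0.1164    0.0687    1.1528    0.1635]
  [  0.0407    0.0842    0.0981    0.0419    0.1215    0.0655    0.1105    1.1063]
Total output x = L · d:
  x_0 = 1.1298·95 + 0.1324·81 + 0.1681·63 + 0.1499·56 + 0.1522·29 + 0.0728·74 + 0.1940·71 + 0.1828·74 = 174.1512
  x_1 = 0.1282·95 + 1.1453·81 + 0.0806·63 + 0.1576·56 + 0.1720·29 + 0.1384·74 + 0.1583·71 + 0.1520·74 = 156.5714
  x_2 = 0.1232·95 + 0.0897·81 + 1.1183·63 + 0.1033·56 + 0.1081·29 + 0.1513·74 + 0.1831·71 + 0.1704·74 = 135.1453
  x_3 = 0.1398·95 + 0.1246·81 + 0.0699·63 + 1.0928·56 + 0.0910·29 + 0.1339·74 + 0.1730·71 + 0.0823·74 = 119.8834
  x_4 = 0.0384·95 + 0.0504·81 + 0.1113·63 + 0.0378·56 + 1.0658·29 + 0.0809·74 + 0.0950·71 + 0.0895·74 = 67.1321
  x_5 = 0.1171·95 + 0.1518·81 + 0.0601·63 + 0.1004·56 + 0.1486·29 + 1.0960·74 + 0.1504·71 + 0.0811·74 = 134.9261
  x_6 = 0.0855·95 + 0.0886·81 + 0.1326·63 + 0.1147·56 + 0.1164·29 + 0.0687·74 + 1.1528·71 + 0.1635·74 = 132.4859
  x_7 = 0.0407·95 + 0.0842·81 + 0.0981·63 + 0.0419·56 + 0.1215·29 + 0.0655·74 + 0.1105·71 + 1.1063·74 = 117.2821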